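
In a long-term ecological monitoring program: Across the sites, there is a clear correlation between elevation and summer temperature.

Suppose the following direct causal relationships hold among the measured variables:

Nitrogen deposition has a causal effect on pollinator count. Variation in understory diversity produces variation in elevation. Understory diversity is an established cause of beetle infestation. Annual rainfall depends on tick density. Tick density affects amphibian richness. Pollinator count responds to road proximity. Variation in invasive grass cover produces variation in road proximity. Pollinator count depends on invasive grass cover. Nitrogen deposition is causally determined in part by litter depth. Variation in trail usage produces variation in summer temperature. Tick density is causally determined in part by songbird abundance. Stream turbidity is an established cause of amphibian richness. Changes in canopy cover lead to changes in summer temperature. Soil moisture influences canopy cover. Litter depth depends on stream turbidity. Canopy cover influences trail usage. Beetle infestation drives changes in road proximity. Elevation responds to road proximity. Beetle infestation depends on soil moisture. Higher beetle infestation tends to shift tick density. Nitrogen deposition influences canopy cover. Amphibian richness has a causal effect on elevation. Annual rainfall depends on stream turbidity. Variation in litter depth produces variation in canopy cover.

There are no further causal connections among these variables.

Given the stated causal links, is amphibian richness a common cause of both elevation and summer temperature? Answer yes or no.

Amphibian richness has no stated causal path to summer temperature. A confounder must cause both variables, so amphibian richness does not qualify.

no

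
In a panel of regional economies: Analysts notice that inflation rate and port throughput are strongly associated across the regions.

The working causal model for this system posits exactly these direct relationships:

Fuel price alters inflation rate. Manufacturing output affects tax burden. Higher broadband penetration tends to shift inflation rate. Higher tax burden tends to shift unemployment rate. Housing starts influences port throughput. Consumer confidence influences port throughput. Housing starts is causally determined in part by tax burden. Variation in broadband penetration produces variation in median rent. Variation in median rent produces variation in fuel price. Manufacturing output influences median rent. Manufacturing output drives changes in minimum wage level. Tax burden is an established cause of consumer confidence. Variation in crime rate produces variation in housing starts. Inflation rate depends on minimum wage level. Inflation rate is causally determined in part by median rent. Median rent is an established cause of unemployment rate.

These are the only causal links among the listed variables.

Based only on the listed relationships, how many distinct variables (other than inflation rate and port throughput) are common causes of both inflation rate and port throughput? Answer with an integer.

1

The common causes are: manufacturing output (to inflation rate via manufacturing output → median rent → inflation rate; to port throughput via manufacturing output → tax burden → consumer confidence → port throughput).
Every other variable lacks a causal path to at least one of inflation rate and port throughput.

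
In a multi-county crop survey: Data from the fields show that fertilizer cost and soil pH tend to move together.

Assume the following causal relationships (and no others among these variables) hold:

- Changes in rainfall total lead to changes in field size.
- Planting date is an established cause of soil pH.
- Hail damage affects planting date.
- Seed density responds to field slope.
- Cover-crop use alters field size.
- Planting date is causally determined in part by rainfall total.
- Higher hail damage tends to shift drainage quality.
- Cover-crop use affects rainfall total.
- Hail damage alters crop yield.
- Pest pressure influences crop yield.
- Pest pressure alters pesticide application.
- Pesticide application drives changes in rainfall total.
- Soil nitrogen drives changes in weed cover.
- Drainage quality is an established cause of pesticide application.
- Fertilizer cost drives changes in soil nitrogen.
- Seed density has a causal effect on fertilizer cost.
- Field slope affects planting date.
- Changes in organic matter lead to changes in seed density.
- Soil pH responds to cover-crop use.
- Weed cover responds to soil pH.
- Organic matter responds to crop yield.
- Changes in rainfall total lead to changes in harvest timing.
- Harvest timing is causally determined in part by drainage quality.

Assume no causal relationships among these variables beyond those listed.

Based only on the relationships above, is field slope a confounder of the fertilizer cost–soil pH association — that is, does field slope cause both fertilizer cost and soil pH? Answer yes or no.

yes

Field slope has a causal path to fertilizer cost (field slope → seed density → fertilizer cost) and to soil pH (field slope → planting date → soil pH), so it is a common cause of both — a confounder.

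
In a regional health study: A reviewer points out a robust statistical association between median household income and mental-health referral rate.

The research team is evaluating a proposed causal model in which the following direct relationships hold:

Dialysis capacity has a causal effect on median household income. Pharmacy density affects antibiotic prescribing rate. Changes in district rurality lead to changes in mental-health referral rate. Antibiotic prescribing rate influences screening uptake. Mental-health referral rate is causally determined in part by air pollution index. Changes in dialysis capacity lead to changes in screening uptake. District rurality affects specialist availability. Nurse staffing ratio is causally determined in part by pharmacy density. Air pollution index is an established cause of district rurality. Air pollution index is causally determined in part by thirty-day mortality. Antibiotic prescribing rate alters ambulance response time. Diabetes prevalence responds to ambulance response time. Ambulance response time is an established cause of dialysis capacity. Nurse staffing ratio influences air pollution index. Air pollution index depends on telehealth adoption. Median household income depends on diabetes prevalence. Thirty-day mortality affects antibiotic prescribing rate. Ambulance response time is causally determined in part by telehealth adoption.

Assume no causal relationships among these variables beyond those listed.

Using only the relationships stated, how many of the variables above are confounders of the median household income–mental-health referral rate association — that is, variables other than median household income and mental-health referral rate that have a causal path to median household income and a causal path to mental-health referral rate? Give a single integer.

The common causes are: pharmacy density (to median household income via pharmacy density → antibiotic prescribing rate → ambulance response time → diabetes prevalence → median household income; to mental-health referral rate via pharmacy density → nurse staffing ratio → air pollution index → mental-health referral rate); telehealth adoption (to median household income via telehealth adoption → ambulance response time → diabetes prevalence → median household income; to mental-health referral rate via telehealth adoption → air pollution index → mental-health referral rate); thirty-day mortality (to median household income via thirty-day mortality → antibiotic prescribing rate → ambulance response time → diabetes prevalence → median household income; to mental-health referral rate via thirty-day mortality → air pollution index → mental-health referral rate).
Every other variable lacks a causal path to at least one of median household income and mental-health referral rate.

3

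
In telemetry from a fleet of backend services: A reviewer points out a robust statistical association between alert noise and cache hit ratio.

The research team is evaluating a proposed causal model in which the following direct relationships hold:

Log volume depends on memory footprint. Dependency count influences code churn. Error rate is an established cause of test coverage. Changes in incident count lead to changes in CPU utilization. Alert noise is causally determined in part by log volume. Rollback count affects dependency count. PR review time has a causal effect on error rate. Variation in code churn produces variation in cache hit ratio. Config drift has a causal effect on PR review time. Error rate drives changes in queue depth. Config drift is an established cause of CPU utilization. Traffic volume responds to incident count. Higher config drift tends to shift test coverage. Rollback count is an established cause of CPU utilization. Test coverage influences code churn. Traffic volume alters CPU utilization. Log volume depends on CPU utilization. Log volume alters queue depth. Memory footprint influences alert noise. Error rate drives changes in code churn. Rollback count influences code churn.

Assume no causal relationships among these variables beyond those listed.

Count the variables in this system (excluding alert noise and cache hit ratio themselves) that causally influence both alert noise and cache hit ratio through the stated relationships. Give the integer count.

2

The common causes are: config drift (to alert noise via config drift → CPU utilization → log volume → alert noise; to cache hit ratio via config drift → test coverage → code churn → cache hit ratio); rollback count (to alert noise via rollback count → CPU utilization → log volume → alert noise; to cache hit ratio via rollback count → code churn → cache hit ratio).
Every other variable lacks a causal path to at least one of alert noise and cache hit ratio.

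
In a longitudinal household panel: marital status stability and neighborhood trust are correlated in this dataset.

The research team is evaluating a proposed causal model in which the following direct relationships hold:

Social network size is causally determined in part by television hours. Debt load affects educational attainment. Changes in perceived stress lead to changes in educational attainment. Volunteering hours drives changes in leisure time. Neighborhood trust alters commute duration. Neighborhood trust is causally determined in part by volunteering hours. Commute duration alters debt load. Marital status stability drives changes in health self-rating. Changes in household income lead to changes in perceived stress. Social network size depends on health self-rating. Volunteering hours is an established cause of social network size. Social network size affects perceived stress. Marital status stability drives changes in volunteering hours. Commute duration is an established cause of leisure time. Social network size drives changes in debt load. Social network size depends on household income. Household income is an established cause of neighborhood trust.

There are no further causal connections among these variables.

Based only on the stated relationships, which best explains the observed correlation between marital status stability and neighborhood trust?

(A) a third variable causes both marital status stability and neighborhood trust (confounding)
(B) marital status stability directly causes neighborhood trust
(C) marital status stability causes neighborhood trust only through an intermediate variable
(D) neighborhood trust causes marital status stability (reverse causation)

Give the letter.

Marital status stability reaches neighborhood trust through marital status stability → volunteering hours → neighborhood trust — an indirect causal chain with no direct marital status stability → neighborhood trust link. No variable causes both marital status stability and neighborhood trust, so confounding is ruled out; the effect is mediated.

C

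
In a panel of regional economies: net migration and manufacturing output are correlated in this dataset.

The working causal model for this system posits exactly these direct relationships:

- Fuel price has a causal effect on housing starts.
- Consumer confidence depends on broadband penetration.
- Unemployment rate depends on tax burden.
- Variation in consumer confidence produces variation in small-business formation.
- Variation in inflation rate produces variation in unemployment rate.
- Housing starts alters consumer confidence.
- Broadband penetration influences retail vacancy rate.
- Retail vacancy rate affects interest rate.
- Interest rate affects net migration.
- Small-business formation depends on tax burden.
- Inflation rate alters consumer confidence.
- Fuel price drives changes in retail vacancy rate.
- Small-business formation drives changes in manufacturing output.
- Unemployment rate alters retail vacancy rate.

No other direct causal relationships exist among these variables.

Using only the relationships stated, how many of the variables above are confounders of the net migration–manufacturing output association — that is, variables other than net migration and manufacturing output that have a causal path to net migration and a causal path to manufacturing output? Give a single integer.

The common causes are: broadband penetration (to net migration via broadband penetration → retail vacancy rate → interest rate → net migration; to manufacturing output via broadband penetration → consumer confidence → small-business formation → manufacturing output); fuel price (to net migration via fuel price → retail vacancy rate → interest rate → net migration; to manufacturing output via fuel price → housing starts → consumer confidence → small-business formation → manufacturing output); inflation rate (to net migration via inflation rate → unemployment rate → retail vacancy rate → interest rate → net migration; to manufacturing output via inflation rate → consumer confidence → small-business formation → manufacturing output); tax burden (to net migration via tax burden → unemployment rate → retail vacancy rate → interest rate → net migration; to manufacturing output via tax burden → small-business formation → manufacturing output).
Every other variable lacks a causal path to at least one of net migration and manufacturing output.

4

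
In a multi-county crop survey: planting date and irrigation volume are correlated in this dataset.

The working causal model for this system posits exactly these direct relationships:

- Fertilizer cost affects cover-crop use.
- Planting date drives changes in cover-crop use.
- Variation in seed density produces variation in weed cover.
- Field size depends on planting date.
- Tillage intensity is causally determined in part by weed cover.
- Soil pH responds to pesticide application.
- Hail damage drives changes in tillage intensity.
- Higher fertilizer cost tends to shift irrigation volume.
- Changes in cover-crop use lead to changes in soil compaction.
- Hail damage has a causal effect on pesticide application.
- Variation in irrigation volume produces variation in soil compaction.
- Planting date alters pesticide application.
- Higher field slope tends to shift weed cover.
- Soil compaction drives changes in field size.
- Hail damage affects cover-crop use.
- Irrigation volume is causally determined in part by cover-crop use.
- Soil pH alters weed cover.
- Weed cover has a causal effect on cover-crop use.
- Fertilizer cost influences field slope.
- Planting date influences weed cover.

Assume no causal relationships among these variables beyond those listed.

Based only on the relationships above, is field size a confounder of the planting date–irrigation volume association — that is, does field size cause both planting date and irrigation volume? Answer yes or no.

no

Field size has no stated causal path to either planting date or irrigation volume. A confounder must cause both variables, so field size does not qualify.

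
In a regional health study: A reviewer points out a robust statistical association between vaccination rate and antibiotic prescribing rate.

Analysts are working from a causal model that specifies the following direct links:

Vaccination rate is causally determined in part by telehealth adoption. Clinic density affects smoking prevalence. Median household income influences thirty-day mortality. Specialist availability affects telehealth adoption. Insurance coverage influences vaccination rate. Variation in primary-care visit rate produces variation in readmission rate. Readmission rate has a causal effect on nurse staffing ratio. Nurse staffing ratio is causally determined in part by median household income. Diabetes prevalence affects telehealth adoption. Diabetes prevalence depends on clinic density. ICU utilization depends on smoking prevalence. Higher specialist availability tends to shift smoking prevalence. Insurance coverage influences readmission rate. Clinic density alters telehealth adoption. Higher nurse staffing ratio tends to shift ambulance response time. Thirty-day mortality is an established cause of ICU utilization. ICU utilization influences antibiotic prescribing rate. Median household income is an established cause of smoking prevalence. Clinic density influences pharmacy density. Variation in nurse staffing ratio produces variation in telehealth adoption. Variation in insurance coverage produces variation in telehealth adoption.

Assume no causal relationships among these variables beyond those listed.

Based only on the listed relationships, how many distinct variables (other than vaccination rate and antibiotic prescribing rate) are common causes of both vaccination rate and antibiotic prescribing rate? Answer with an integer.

3

The common causes are: clinic density (to vaccination rate via clinic density → telehealth adoption → vaccination rate; to antibiotic prescribing rate via clinic density → smoking prevalence → ICU utilization → antibiotic prescribing rate); median household income (to vaccination rate via median household income → nurse staffing ratio → telehealth adoption → vaccination rate; to antibiotic prescribing rate via median household income → thirty-day mortality → ICU utilization → antibiotic prescribing rate); specialist availability (to vaccination rate via specialist availability → telehealth adoption → vaccination rate; to antibiotic prescribing rate via specialist availability → smoking prevalence → ICU utilization → antibiotic prescribing rate).
Every other variable lacks a causal path to at least one of vaccination rate and antibiotic prescribing rate.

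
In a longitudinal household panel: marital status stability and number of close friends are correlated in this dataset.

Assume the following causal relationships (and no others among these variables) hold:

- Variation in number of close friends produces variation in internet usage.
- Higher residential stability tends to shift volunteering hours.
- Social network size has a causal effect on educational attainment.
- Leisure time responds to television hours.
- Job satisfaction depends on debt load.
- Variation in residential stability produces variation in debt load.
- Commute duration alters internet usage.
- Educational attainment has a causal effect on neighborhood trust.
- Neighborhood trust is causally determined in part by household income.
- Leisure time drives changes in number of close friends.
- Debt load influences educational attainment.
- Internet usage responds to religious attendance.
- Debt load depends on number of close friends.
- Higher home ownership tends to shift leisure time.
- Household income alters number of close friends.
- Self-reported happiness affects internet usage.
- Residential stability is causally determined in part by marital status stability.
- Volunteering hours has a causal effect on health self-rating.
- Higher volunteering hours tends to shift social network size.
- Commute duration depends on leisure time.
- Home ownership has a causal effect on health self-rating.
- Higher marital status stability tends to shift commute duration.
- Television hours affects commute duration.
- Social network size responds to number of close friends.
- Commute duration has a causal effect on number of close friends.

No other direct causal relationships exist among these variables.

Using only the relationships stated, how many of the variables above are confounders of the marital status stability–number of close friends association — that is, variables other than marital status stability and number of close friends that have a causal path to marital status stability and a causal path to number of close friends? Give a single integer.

0

No listed variable has a causal path to both marital status stability and number of close friends, so there are no common causes.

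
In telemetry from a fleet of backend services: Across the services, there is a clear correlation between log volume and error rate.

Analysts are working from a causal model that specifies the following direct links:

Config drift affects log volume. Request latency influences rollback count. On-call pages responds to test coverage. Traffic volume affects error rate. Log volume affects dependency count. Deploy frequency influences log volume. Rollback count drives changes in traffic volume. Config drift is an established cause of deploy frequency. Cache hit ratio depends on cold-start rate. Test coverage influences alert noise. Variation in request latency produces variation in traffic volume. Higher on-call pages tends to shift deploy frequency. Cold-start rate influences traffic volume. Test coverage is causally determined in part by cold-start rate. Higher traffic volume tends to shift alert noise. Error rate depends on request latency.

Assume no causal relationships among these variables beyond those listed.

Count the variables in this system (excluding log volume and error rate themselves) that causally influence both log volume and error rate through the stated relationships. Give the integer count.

1

The common causes are: cold-start rate (to log volume via cold-start rate → test coverage → on-call pages → deploy frequency → log volume; to error rate via cold-start rate → traffic volume → error rate).
Every other variable lacks a causal path to at least one of log volume and error rate.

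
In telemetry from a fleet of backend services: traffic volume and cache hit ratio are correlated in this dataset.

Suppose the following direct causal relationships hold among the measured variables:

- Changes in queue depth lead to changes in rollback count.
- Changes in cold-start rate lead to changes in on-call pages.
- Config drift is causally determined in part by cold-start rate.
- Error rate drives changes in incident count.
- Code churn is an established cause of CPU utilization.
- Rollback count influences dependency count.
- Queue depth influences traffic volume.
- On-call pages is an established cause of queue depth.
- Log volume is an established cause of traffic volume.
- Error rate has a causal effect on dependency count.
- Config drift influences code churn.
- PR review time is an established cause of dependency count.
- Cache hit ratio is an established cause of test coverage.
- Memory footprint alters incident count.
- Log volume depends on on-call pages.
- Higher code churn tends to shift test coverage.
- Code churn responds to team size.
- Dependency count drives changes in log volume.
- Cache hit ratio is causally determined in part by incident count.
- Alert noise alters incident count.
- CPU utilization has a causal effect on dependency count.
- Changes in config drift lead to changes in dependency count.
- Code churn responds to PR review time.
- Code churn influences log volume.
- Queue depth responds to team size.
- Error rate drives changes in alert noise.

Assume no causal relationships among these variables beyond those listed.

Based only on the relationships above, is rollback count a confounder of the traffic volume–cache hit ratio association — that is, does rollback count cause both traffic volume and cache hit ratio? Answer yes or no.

no

Rollback count has no stated causal path to cache hit ratio. A confounder must cause both variables, so rollback count does not qualify.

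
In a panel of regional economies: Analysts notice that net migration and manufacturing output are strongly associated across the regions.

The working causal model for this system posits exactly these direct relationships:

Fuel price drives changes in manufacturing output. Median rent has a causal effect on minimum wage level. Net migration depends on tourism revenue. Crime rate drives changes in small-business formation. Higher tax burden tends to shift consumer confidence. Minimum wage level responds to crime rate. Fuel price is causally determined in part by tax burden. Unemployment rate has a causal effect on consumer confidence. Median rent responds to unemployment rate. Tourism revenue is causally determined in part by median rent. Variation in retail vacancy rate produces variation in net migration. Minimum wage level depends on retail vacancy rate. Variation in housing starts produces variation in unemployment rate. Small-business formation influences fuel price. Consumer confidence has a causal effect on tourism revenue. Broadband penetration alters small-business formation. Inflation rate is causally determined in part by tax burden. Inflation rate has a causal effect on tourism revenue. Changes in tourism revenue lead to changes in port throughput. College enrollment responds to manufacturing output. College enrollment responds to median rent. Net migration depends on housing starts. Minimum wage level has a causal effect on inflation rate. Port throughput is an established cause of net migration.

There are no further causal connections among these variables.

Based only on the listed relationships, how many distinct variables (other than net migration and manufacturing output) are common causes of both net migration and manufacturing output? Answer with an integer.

The common causes are: crime rate (to net migration via crime rate → minimum wage level → inflation rate → tourism revenue → net migration; to manufacturing output via crime rate → small-business formation → fuel price → manufacturing output); tax burden (to net migration via tax burden → consumer confidence → tourism revenue → net migration; to manufacturing output via tax burden → fuel price → manufacturing output).
Every other variable lacks a causal path to at least one of net migration and manufacturing output.

2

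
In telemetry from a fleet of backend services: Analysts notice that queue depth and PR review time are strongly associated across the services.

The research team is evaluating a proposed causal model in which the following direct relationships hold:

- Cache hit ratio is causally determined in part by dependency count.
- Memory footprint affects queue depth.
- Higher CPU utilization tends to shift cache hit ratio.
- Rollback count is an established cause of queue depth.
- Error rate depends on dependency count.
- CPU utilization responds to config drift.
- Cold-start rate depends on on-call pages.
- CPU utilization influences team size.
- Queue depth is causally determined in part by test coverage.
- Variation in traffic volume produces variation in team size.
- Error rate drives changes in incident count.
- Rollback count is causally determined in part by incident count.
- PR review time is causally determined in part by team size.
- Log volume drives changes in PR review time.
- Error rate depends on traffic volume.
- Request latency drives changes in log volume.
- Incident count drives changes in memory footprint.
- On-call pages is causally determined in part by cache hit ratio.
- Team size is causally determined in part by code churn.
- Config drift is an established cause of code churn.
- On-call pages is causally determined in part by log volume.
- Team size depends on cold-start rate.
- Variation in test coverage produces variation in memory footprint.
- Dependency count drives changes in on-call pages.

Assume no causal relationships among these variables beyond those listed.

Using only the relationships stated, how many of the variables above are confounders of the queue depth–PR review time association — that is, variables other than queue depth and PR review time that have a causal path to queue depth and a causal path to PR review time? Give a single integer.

2

The common causes are: dependency count (to queue depth via dependency count → error rate → incident count → rollback count → queue depth; to PR review time via dependency count → on-call pages → cold-start rate → team size → PR review time); traffic volume (to queue depth via traffic volume → error rate → incident count → rollback count → queue depth; to PR review time via traffic volume → team size → PR review time).
Every other variable lacks a causal path to at least one of queue depth and PR review time.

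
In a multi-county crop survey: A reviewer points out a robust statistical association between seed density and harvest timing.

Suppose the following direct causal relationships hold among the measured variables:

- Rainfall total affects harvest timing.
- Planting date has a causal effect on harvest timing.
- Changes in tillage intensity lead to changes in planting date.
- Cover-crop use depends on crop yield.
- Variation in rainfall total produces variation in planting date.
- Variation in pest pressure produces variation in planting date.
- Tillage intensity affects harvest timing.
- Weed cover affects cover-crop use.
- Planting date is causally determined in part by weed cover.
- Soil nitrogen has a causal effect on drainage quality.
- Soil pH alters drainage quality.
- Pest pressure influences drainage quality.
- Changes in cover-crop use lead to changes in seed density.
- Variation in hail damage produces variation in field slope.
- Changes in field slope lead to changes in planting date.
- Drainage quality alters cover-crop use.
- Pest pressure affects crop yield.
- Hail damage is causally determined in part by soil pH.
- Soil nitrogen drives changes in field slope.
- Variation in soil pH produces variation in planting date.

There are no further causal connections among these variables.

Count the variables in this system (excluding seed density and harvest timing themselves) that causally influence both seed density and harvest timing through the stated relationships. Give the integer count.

4

The common causes are: pest pressure (to seed density via pest pressure → drainage quality → cover-crop use → seed density; to harvest timing via pest pressure → planting date → harvest timing); soil nitrogen (to seed density via soil nitrogen → drainage quality → cover-crop use → seed density; to harvest timing via soil nitrogen → field slope → planting date → harvest timing); soil pH (to seed density via soil pH → drainage quality → cover-crop use → seed density; to harvest timing via soil pH → planting date → harvest timing); weed cover (to seed density via weed cover → cover-crop use → seed density; to harvest timing via weed cover → planting date → harvest timing).
Every other variable lacks a causal path to at least one of seed density and harvest timing.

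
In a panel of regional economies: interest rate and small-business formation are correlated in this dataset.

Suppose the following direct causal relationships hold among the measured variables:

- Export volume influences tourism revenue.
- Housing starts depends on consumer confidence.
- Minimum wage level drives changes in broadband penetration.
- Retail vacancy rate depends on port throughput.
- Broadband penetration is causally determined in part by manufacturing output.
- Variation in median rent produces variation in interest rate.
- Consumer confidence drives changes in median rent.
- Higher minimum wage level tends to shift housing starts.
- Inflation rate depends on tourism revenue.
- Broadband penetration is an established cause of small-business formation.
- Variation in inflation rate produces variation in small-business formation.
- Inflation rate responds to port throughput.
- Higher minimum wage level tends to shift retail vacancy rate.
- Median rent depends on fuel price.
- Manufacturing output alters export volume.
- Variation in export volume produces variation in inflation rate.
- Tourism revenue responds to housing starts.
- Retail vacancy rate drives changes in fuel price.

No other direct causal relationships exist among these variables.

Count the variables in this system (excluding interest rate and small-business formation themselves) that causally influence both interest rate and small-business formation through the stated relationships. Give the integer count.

3

The common causes are: consumer confidence (to interest rate via consumer confidence → median rent → interest rate; to small-business formation via consumer confidence → housing starts → tourism revenue → inflation rate → small-business formation); minimum wage level (to interest rate via minimum wage level → retail vacancy rate → fuel price → median rent → interest rate; to small-business formation via minimum wage level → broadband penetration → small-business formation); port throughput (to interest rate via port throughput → retail vacancy rate → fuel price → median rent → interest rate; to small-business formation via port throughput → inflation rate → small-business formation).
Every other variable lacks a causal path to at least one of interest rate and small-business formation.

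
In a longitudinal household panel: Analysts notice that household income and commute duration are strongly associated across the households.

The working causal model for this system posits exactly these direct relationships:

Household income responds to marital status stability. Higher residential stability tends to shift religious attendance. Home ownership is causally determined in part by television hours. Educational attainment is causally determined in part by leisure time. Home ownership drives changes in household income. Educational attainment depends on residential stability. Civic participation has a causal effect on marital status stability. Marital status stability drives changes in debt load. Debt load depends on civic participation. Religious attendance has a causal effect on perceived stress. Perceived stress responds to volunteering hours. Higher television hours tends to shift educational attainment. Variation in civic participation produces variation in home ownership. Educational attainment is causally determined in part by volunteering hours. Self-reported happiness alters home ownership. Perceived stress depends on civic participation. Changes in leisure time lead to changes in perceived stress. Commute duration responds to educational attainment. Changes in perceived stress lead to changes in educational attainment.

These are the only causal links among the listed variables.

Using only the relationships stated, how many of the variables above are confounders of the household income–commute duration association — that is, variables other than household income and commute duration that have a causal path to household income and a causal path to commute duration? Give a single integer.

2

The common causes are: civic participation (to household income via civic participation → marital status stability → household income; to commute duration via civic participation → perceived stress → educational attainment → commute duration); television hours (to household income via television hours → home ownership → household income; to commute duration via television hours → educational attainment → commute duration).
Every other variable lacks a causal path to at least one of household income and commute duration.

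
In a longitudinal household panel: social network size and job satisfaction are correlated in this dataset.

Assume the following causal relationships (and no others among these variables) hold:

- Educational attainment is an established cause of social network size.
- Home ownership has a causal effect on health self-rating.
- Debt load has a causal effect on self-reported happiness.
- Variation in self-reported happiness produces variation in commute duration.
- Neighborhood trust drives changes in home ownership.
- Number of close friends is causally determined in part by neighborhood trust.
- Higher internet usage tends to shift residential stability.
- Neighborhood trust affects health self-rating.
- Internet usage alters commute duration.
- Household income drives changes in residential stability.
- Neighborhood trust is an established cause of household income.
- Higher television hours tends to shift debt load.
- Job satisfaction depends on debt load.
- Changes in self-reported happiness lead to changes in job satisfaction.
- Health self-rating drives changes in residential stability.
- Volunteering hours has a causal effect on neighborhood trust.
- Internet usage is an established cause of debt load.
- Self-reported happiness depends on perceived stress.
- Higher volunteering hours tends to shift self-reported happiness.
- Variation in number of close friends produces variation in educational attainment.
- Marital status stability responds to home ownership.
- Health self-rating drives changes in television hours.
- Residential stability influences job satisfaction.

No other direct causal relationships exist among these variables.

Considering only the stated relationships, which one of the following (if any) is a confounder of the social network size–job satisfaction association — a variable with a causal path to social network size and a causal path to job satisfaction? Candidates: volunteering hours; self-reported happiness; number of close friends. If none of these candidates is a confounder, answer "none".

Volunteering hours causes social network size (volunteering hours → neighborhood trust → number of close friends → educational attainment → social network size) and also causes job satisfaction (volunteering hours → self-reported happiness → job satisfaction); it is a common cause of both.
Each of the other candidates lacks a causal path to at least one of social network size and job satisfaction, so they do not confound the relationship.

volunteering hours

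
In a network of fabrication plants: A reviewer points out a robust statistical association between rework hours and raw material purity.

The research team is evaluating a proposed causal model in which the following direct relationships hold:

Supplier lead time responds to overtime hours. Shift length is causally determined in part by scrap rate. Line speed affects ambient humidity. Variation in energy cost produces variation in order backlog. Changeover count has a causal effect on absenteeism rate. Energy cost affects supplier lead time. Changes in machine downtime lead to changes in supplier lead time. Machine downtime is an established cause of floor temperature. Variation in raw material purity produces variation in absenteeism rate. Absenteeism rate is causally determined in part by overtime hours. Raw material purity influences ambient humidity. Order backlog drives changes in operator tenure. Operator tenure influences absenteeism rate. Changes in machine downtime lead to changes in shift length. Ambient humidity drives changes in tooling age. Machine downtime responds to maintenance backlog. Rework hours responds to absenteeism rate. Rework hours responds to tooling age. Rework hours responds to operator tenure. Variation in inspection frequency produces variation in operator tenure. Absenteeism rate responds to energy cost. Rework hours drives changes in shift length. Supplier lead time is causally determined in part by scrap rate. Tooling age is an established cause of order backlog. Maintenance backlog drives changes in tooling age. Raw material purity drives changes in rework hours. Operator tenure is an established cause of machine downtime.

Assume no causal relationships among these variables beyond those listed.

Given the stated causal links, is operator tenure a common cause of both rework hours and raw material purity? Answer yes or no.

no

Operator tenure has no stated causal path to raw material purity. A confounder must cause both variables, so operator tenure does not qualify.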